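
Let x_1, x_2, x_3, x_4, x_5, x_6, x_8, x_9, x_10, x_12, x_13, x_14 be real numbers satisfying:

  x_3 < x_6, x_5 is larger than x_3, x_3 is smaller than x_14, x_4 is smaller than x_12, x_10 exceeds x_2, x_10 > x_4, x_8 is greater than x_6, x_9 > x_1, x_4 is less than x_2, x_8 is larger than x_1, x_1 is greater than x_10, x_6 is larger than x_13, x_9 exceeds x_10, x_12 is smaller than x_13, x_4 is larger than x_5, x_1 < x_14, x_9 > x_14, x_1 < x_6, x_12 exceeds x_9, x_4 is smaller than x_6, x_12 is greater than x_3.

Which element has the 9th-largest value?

Chaining the given pairs: x_3 < x_5 < x_4 < x_2 < x_10 < x_1 < x_14 < x_9 < x_12 < x_13 < x_6 < x_8.
The 9th largest is x_2.

x_2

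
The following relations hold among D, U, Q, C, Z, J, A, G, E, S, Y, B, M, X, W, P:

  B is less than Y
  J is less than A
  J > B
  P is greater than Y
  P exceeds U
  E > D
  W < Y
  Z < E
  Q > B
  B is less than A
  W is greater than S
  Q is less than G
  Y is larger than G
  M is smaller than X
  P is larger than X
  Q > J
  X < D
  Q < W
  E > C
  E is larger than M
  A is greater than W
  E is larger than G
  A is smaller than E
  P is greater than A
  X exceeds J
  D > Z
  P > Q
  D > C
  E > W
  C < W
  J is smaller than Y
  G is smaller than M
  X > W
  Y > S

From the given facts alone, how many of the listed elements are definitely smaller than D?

From D the given relations immediately reach Z, C, X.
From those, J, M, W — 6 in total.
From those, B, S, Q, G — 10 in total.
Nothing else is reachable below D; 10 in all.

10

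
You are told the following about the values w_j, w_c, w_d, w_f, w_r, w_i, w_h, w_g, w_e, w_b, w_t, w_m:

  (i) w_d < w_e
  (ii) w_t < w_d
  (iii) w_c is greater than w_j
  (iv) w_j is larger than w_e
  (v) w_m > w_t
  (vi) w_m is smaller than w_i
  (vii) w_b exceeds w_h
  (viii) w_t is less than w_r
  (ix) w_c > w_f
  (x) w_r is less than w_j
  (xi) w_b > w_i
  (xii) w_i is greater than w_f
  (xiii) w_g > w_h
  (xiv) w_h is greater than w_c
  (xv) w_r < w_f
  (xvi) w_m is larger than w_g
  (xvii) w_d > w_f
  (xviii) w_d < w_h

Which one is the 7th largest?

Chaining the given pairs: w_t < w_r < w_f < w_d < w_e < w_j < w_c < w_h < w_g < w_m < w_i < w_b.
The 7th largest is w_j.

w_j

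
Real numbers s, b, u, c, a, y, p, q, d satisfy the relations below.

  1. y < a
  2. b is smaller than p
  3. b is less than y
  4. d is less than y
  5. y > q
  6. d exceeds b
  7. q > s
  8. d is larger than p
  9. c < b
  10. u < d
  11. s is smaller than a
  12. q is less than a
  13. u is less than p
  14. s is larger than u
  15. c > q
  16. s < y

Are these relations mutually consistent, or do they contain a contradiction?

consistent

The single ordering u < s < q < c < b < p < d < y < a satisfies every listed relation, so no contradiction arises.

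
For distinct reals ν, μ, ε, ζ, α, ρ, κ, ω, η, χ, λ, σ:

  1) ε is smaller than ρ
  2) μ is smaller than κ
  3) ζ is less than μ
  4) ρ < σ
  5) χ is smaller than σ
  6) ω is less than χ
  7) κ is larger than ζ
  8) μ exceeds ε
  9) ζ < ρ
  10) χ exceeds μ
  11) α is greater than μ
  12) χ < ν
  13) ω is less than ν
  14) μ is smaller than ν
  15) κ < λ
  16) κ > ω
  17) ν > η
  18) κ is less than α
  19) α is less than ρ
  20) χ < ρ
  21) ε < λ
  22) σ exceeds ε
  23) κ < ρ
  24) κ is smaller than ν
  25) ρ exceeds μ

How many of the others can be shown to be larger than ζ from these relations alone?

8

Directly above ζ: μ, κ, ρ.
One step further: χ, α, λ, ν, σ (8 so far).
Nothing else is reachable above ζ; 8 in all.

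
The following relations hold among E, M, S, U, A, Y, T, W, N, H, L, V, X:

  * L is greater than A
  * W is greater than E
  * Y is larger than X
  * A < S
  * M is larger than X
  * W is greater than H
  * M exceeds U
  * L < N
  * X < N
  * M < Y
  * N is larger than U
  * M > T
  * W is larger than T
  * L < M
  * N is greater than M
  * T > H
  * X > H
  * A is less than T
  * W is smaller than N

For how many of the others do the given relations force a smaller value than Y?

Directly below Y: X, M.
One step further: U, H, T, L (6 so far).
One step further: A (7 so far).
Nothing else is reachable below Y; 7 in all.

7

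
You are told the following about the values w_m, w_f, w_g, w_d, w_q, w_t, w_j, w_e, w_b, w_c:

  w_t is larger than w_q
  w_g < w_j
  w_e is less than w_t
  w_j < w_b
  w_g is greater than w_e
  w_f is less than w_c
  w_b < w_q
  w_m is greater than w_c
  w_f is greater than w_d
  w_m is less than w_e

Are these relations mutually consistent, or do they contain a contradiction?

consistent

The single ordering w_d < w_f < w_c < w_m < w_e < w_g < w_j < w_b < w_q < w_t satisfies every listed relation, so no contradiction arises.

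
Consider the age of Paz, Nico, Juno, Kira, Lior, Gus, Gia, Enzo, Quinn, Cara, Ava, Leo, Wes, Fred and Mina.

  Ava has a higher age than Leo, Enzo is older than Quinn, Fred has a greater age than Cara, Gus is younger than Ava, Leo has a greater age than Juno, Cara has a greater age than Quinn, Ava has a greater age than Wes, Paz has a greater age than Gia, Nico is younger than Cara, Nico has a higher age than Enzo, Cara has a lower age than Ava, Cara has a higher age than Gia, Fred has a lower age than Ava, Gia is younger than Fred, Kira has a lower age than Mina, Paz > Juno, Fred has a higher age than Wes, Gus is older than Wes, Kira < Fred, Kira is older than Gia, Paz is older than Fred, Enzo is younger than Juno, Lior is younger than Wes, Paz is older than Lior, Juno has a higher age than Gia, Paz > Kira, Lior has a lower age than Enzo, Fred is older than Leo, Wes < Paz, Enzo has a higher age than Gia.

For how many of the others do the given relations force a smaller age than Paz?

The elements the relations force below Paz are Lior, Wes, Gia, Quinn, Enzo, Kira, Nico, Juno, Cara, Leo, Fred — no chain reaches any other.
That is 11.

11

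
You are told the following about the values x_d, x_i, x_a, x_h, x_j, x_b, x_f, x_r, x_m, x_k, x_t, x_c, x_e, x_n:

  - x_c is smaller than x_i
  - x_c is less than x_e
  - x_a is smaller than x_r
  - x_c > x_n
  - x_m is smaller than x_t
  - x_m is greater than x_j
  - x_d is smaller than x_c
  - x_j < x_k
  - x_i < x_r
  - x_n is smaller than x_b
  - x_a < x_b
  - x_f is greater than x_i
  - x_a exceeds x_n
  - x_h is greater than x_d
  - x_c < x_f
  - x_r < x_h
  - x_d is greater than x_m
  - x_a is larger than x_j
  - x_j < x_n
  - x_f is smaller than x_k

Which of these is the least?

x_j

Chaining upward from x_j: directly above it, x_m, x_n, x_a, x_k; then x_d, x_t, x_c, x_r, x_b; then x_i, x_h, x_e, x_f.
That covers every other element, and nothing is given below x_j, so x_j is the least.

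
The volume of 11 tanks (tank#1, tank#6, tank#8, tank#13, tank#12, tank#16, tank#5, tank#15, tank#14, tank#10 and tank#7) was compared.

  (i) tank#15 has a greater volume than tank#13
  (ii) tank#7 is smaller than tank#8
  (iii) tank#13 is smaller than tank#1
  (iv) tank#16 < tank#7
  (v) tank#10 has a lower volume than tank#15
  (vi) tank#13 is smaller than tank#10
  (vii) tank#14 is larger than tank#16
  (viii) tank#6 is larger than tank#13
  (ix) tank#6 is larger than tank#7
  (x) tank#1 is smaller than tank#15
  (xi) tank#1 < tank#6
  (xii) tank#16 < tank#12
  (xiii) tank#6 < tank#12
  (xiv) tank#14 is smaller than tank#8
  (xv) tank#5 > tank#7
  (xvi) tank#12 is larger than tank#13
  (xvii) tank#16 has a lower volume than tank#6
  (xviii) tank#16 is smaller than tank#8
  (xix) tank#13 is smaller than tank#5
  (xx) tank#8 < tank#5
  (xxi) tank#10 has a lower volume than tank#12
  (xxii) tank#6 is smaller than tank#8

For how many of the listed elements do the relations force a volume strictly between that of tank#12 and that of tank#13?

Chaining upward from tank#13 reaches: tank#1, tank#10, tank#6, tank#8, tank#5, tank#15.
Chaining downward from tank#12 reaches: tank#16, tank#1, tank#7, tank#10, tank#6.
Strictly between tank#13 and tank#12 are those in both lists: tank#1, tank#10, tank#6 — 3 elements.

3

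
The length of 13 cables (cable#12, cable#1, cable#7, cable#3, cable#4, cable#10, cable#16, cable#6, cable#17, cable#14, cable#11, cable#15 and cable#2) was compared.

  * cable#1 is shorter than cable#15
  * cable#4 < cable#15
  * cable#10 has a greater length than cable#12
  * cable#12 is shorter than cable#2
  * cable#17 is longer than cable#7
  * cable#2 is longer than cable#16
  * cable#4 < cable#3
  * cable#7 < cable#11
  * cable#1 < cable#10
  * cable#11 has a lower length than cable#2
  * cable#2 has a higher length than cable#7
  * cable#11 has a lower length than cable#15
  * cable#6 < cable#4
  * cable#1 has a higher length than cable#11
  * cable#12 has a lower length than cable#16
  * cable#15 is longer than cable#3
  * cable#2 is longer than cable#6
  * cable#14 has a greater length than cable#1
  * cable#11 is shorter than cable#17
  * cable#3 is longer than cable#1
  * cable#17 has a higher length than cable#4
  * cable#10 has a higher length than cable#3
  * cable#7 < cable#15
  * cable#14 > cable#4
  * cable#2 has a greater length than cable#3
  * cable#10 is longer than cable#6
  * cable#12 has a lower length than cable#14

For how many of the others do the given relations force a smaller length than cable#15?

6

The elements the relations force below cable#15 are cable#7, cable#6, cable#11, cable#4, cable#1, cable#3 — no chain reaches any other.
That is 6.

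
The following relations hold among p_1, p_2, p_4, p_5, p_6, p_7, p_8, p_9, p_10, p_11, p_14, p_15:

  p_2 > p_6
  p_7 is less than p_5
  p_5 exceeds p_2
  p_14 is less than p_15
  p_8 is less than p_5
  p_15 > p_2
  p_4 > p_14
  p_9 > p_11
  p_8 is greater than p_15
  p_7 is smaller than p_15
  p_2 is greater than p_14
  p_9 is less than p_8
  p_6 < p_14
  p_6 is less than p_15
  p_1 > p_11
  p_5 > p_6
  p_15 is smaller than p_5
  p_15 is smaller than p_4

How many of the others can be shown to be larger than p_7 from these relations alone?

4

Directly above p_7: p_15, p_5.
One step further: p_4, p_8 (4 so far).
No other element is forced above p_7 by the given relations, so the count is 4.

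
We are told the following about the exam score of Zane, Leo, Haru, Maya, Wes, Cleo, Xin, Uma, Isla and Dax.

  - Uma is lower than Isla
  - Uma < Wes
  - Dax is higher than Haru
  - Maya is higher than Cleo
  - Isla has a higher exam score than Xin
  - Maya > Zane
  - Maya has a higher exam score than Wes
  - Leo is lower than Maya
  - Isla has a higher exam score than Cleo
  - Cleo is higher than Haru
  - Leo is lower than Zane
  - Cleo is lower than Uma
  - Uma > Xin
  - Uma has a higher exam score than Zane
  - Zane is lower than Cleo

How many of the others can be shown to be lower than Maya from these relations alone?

7

Directly below Maya: Leo, Zane, Cleo, Wes.
One step further: Haru, Uma (6 so far).
One step further: Xin (7 so far).
Nothing else is reachable below Maya; 7 in all.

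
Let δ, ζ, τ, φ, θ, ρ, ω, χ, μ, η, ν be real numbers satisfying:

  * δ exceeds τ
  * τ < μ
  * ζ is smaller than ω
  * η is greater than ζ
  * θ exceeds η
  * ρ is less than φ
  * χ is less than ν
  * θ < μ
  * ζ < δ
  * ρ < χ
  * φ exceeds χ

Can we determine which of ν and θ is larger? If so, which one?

Following every chain through ν: below ν we get ρ, χ.
θ is not reached, and no chain runs the other way from θ to ν.
So the given relations leave the order of ν and θ undetermined.

undetermined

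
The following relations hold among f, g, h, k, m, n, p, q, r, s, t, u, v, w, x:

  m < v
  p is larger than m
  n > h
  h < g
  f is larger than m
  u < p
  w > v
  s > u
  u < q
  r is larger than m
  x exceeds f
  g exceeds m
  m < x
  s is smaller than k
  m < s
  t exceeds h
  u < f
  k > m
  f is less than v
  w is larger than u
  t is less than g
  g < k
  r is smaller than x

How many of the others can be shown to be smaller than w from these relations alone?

Directly below w: u, v.
One step further: m, f (4 so far).
No other element is forced below w by the given relations, so the count is 4.

4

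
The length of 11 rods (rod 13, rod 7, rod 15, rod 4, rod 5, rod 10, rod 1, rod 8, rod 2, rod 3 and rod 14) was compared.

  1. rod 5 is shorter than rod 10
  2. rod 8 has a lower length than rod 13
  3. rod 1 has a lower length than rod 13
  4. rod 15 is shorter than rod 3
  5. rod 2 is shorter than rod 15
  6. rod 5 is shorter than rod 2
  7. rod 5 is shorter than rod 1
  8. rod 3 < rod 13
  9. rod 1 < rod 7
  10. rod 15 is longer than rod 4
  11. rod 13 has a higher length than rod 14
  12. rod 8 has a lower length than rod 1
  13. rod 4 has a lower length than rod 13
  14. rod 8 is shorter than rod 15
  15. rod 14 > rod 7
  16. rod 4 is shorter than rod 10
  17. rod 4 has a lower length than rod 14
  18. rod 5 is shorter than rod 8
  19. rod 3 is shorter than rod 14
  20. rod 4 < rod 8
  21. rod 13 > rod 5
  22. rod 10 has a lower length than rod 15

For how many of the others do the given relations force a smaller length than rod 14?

9

Directly below rod 14: rod 4, rod 3, rod 7.
One step further: rod 15, rod 1 (5 so far).
One step further: rod 5, rod 8, rod 2, rod 10 (9 so far).
Nothing else is reachable below rod 14; 9 in all.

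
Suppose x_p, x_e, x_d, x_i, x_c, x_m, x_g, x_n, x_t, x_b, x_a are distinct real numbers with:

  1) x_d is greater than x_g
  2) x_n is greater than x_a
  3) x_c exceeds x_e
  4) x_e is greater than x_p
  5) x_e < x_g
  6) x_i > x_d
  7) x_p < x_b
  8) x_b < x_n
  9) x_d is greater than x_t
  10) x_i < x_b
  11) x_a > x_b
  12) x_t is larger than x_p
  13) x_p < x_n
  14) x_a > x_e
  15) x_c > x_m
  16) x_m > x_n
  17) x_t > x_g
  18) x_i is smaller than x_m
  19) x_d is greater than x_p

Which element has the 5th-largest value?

Chaining the given pairs: x_p < x_e < x_g < x_t < x_d < x_i < x_b < x_a < x_n < x_m < x_c.
Counting 5 from the largest end gives x_b.

x_b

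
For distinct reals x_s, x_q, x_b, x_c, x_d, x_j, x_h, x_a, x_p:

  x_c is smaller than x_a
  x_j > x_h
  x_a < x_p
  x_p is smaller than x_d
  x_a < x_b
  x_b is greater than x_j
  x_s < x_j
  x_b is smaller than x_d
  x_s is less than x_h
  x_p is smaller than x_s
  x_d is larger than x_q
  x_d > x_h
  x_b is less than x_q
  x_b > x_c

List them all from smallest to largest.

x_c < x_a < x_p < x_s < x_h < x_j < x_b < x_q < x_d

Each adjacent pair is fixed by a given relation: x_c < x_a; x_a < x_p; x_p < x_s; x_s < x_h; x_h < x_j; x_j < x_b; x_b < x_q; x_q < x_d. Chaining them end to end gives the full order.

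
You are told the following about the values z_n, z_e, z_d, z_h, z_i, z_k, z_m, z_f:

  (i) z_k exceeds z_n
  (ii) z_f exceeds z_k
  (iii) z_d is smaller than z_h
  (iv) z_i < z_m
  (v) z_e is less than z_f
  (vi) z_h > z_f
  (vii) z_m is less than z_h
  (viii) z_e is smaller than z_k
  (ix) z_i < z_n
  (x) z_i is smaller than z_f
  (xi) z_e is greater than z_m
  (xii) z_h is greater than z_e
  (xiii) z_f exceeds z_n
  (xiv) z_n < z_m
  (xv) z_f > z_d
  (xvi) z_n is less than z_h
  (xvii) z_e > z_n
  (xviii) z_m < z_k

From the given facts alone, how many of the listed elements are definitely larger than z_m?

Directly above z_m: z_e, z_k, z_h.
One step further: z_f (4 so far).
Nothing else is reachable above z_m; 4 in all.

4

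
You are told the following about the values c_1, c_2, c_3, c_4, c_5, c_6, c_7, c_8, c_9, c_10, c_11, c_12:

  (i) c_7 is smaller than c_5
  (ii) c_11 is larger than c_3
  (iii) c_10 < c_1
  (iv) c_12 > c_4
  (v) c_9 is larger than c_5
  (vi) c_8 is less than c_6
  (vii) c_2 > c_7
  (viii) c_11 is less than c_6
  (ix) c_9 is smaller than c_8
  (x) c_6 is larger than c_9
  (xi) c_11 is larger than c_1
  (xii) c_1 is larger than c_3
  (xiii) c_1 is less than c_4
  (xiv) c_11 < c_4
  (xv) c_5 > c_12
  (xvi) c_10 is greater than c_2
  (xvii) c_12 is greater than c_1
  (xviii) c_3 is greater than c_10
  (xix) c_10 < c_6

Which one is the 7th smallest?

Chaining the given pairs: c_7 < c_2 < c_10 < c_3 < c_1 < c_11 < c_4 < c_12 < c_5 < c_9 < c_8 < c_6.
Counting 7 from the smallest end gives c_4.

c_4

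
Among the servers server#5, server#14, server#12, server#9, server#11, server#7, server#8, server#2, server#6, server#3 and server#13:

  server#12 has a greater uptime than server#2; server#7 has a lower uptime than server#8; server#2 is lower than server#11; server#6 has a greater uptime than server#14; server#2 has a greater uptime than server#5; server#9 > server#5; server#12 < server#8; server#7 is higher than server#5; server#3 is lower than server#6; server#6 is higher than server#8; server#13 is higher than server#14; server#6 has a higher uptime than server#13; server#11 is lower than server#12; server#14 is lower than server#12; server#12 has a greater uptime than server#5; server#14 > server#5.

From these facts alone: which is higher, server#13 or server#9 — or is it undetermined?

undetermined

Following every chain through server#13: above server#13 we get server#6; below server#13 we get server#5, server#14.
server#9 is not reached, and no chain runs the other way from server#9 to server#13.
So the given relations leave the order of server#13 and server#9 undetermined.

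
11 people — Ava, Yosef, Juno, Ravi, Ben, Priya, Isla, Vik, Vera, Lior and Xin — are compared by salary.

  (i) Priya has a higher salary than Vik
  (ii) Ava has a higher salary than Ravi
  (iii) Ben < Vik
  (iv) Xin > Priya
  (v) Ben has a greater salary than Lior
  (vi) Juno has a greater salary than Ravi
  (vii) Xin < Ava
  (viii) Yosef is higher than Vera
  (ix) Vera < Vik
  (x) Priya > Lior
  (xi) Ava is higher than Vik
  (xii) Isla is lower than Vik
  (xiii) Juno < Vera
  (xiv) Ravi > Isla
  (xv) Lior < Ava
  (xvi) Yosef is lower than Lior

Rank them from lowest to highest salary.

Isla < Ravi < Juno < Vera < Yosef < Lior < Ben < Vik < Priya < Xin < Ava

Nothing is placed below Isla, so it is least; from there Isla < Ravi; Ravi < Juno; Juno < Vera; Vera < Yosef; Yosef < Lior; Lior < Ben; Ben < Vik; Vik < Priya; Priya < Xin; Xin < Ava, each given directly.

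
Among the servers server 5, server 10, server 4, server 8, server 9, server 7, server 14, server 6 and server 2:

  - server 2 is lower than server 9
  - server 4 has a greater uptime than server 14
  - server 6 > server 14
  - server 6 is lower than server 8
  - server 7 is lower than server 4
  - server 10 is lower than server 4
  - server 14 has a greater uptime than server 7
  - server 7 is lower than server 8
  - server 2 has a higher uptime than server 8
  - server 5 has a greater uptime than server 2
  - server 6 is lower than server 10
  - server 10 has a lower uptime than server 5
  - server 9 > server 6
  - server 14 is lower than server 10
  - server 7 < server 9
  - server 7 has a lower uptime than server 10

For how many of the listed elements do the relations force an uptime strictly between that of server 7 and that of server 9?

4

Chaining upward from server 7 reaches: server 14, server 6, server 10, server 8, server 4, server 2, server 5.
Chaining downward from server 9 reaches: server 14, server 6, server 8, server 2.
Strictly between server 7 and server 9 are those in both lists: server 14, server 6, server 8, server 2 — 4 elements.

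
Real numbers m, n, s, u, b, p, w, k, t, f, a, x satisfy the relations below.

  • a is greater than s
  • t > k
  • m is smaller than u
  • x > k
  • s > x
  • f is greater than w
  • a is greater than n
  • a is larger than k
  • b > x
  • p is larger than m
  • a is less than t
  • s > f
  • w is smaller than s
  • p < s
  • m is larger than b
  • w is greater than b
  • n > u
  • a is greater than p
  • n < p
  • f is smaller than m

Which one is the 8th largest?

f

Chaining the given pairs: k < x < b < w < f < m < u < n < p < s < a < t.
The 8th largest is f.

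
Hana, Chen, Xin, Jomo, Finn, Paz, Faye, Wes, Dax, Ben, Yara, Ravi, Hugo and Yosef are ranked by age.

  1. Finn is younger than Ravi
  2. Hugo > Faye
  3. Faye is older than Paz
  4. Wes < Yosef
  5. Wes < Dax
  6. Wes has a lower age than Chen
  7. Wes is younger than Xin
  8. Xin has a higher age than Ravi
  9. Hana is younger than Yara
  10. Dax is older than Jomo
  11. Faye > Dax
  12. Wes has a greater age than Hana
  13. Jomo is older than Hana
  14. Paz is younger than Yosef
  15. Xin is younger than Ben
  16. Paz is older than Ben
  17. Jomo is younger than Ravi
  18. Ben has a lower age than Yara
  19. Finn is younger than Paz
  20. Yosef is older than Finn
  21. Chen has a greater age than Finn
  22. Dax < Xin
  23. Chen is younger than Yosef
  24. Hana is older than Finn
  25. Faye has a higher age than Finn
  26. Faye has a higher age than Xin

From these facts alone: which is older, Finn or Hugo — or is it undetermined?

Hugo

Finn < Hana and Hana < Jomo give Finn < Jomo.
Then Jomo < Dax extends the chain to Dax.
With Dax < Xin: Finn < Hana < Jomo < Dax < Xin.
With Xin < Ben: Finn < Hana < Jomo < Dax < Xin < Ben.
With Ben < Paz: Finn < Hana < Jomo < Dax < Xin < Ben < Paz.
Then Paz < Faye extends the chain to Faye.
With Faye < Hugo: Finn < Hana < Jomo < Dax < Xin < Ben < Paz < Faye < Hugo.
So Hugo is older.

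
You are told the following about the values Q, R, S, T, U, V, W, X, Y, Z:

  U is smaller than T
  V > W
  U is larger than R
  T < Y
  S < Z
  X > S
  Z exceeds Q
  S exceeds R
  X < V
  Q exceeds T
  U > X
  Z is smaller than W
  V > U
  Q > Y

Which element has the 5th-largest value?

Y

Piecing the relations together gives one ordering: R < S < X < U < T < Y < Q < Z < W < V.
Counting 5 from the largest end gives Y.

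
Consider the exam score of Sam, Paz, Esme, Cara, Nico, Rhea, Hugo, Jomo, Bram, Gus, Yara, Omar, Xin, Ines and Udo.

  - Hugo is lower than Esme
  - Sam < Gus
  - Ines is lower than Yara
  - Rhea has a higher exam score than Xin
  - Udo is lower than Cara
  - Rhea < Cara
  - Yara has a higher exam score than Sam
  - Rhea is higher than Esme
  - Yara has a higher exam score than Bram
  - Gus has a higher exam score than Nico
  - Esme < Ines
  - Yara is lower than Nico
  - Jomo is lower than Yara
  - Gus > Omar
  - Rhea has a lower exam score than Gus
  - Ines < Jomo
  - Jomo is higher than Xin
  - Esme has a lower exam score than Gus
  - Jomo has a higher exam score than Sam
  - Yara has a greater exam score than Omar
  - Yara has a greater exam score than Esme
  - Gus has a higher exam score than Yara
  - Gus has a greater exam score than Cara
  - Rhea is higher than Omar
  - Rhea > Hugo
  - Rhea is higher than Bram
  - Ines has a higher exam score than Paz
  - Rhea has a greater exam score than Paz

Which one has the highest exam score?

Gus

Chaining downward from Gus: directly below it, Esme, Omar, Sam, Rhea, Yara, Nico, Cara; then Hugo, Xin, Bram, Paz, Ines, Jomo, Udo.
That covers every other element, and nothing is given above Gus, so Gus is the highest exam score.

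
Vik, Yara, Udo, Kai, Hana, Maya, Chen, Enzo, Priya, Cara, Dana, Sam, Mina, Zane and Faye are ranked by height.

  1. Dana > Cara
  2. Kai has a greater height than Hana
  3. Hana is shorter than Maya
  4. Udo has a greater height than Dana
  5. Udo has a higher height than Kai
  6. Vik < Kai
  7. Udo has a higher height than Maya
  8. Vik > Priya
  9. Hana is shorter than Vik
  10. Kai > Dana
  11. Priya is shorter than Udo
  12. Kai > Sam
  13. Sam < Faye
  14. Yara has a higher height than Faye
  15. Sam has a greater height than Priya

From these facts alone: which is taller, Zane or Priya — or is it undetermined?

undetermined

Following every chain through Priya: above Priya we get Sam, Faye, Yara, Vik, Kai, Udo.
Zane is not reached, and no chain runs the other way from Zane to Priya.
So the given relations leave the order of Priya and Zane undetermined.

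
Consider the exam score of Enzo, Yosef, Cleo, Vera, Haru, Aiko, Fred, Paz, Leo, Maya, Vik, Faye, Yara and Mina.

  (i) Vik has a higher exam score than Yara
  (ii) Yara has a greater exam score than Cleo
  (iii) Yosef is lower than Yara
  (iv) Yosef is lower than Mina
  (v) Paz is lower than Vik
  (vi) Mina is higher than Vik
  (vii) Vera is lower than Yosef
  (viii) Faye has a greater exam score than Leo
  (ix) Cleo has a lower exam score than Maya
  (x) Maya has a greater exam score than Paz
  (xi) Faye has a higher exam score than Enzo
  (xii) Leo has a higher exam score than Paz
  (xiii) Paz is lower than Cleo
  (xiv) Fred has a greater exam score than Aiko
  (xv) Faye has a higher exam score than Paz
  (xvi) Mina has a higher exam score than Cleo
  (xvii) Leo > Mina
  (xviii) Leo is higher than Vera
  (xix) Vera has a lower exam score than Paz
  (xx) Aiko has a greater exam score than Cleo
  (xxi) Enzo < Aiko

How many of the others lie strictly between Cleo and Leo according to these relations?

3

Chaining upward from Cleo reaches: Yara, Aiko, Vik, Mina, Fred, Maya, Faye.
Chaining downward from Leo reaches: Vera, Paz, Yosef, Yara, Vik, Mina.
Strictly between Cleo and Leo are those in both lists: Yara, Vik, Mina — 3 elements.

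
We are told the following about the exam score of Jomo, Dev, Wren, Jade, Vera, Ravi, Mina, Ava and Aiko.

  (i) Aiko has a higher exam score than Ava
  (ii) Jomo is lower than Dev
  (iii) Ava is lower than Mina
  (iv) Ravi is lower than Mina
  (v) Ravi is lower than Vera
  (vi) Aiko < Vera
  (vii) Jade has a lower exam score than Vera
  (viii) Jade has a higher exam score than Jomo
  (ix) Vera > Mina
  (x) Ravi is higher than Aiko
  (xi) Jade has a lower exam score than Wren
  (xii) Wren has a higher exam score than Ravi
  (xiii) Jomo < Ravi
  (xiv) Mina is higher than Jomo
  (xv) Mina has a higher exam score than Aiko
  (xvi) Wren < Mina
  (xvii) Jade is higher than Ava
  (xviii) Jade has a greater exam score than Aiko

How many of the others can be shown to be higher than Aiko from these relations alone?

5

Directly above Aiko: Jade, Ravi, Mina, Vera.
One step further: Wren (5 so far).
No other element is forced above Aiko by the given relations, so the count is 5.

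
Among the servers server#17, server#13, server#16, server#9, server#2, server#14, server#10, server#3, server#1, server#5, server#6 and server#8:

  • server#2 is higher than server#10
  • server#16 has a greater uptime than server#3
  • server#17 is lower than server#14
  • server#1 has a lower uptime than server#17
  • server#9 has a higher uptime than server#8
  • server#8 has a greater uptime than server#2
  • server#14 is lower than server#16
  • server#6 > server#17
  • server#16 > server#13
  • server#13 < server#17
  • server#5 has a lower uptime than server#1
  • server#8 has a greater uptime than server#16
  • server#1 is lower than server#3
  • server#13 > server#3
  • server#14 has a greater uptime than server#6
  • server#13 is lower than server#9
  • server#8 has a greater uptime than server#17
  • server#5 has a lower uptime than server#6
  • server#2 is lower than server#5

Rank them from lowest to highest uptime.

The consecutive links are each given: server#10 < server#2; server#2 < server#5; server#5 < server#1; server#1 < server#3; server#3 < server#13; server#13 < server#17; server#17 < server#6; server#6 < server#14; server#14 < server#16; server#16 < server#8; server#8 < server#9.

server#10 < server#2 < server#5 < server#1 < server#3 < server#13 < server#17 < server#6 < server#14 < server#16 < server#8 < server#9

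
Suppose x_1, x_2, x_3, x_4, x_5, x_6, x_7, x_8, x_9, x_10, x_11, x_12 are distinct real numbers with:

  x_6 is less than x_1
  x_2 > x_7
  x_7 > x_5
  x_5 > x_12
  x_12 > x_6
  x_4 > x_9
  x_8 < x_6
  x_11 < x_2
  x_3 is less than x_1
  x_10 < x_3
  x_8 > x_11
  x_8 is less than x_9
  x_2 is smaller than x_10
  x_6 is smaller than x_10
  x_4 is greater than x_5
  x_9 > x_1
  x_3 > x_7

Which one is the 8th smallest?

x_10

Chaining the given pairs: x_11 < x_8 < x_6 < x_12 < x_5 < x_7 < x_2 < x_10 < x_3 < x_1 < x_9 < x_4.
The 8th smallest is x_10.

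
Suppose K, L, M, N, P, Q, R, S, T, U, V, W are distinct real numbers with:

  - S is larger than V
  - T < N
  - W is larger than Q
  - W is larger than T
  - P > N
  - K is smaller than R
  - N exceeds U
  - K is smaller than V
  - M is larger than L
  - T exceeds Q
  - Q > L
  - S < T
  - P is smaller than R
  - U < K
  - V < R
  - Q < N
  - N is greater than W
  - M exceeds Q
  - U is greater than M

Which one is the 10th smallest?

Chaining the given pairs: L < Q < M < U < K < V < S < T < W < N < P < R.
Counting 10 from the smallest end gives N.

N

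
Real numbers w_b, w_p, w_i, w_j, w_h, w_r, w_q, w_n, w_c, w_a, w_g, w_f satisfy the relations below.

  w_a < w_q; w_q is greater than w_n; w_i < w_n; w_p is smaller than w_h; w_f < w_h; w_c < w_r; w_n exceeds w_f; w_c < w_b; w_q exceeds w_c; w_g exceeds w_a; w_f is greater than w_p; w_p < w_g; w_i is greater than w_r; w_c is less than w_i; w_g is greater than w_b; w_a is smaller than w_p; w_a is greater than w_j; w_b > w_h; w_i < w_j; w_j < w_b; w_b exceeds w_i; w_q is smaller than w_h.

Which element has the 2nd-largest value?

w_b

Piecing the relations together gives one ordering: w_c < w_r < w_i < w_j < w_a < w_p < w_f < w_n < w_q < w_h < w_b < w_g.
The 2nd largest is w_b.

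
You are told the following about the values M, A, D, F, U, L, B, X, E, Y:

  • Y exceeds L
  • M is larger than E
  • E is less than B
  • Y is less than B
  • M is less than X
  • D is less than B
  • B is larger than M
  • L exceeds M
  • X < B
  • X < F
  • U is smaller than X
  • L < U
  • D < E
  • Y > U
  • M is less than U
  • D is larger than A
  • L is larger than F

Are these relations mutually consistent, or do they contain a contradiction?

Chaining the given relations yields X < F < L < U, so X < U. But one relation states U < X. These cannot both hold.

inconsistent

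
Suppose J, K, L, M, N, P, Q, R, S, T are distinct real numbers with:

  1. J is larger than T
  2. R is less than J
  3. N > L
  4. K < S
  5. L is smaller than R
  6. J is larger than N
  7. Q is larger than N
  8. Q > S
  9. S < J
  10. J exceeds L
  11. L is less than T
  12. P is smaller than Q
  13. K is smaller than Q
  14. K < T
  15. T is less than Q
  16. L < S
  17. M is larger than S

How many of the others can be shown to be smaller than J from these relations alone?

Directly below J: L, T, S, R, N.
One step further: K (6 so far).
No other element is forced below J by the given relations, so the count is 6.

6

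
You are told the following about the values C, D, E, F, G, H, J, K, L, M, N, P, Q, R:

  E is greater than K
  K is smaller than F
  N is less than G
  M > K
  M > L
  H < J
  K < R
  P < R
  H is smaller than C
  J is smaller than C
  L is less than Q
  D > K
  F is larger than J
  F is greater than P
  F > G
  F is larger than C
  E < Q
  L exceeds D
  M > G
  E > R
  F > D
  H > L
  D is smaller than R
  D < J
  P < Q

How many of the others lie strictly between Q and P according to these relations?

2

The relations place P below Q. An element lies strictly between them when it is forced above P and also forced below Q.
Above P: {F, R, E}. Below Q: {K, D, L, R, E}.
Intersection: {R, E} — 2.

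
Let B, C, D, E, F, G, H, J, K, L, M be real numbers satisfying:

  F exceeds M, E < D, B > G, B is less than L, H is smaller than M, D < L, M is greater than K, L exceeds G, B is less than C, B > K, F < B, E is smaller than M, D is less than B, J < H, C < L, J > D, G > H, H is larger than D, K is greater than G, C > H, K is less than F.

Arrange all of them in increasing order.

E < D < J < H < G < K < M < F < B < C < L

Nothing is placed below E, so it is least; from there E < D; D < J; J < H; H < G; G < K; K < M; M < F; F < B; B < C; C < L, each given directly.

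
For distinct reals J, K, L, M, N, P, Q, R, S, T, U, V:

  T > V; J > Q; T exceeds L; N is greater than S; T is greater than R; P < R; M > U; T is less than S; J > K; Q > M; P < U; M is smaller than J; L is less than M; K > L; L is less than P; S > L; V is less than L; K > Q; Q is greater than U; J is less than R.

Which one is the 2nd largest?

Piecing the relations together gives one ordering: V < L < P < U < M < Q < K < J < R < T < S < N.
The 2nd largest is S.

S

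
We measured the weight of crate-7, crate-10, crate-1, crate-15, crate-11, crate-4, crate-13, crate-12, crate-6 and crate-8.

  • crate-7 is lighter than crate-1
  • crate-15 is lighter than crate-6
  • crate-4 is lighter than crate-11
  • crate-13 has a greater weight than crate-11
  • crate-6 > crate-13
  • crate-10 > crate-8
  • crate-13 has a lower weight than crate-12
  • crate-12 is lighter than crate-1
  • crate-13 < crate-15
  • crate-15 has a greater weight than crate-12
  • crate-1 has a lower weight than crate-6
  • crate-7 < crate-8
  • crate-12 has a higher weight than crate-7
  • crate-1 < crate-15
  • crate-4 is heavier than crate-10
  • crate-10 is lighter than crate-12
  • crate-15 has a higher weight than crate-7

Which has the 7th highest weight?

The consecutive relations fix a unique order: crate-7 < crate-8 < crate-10 < crate-4 < crate-11 < crate-13 < crate-12 < crate-1 < crate-15 < crate-6.
The 7th largest is crate-4.

crate-4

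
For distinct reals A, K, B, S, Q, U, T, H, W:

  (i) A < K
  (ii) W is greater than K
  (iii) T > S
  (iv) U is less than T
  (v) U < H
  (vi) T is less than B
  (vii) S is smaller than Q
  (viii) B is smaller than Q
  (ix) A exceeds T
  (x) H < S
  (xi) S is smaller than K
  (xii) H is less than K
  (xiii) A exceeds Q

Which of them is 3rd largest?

Piecing the relations together gives one ordering: U < H < S < T < B < Q < A < K < W.
The 3rd largest is A.

A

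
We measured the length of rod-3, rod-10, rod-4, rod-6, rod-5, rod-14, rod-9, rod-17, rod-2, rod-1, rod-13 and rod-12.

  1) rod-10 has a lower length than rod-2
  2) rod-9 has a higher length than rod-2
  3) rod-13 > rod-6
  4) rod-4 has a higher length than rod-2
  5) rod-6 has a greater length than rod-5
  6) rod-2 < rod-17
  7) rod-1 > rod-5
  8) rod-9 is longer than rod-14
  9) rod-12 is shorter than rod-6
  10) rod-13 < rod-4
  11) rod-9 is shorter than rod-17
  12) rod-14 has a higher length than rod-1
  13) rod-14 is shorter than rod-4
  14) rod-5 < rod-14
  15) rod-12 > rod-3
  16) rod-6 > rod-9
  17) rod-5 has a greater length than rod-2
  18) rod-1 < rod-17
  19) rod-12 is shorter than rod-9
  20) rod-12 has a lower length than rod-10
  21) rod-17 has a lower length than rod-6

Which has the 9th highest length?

The consecutive relations fix a unique order: rod-3 < rod-12 < rod-10 < rod-2 < rod-5 < rod-1 < rod-14 < rod-9 < rod-17 < rod-6 < rod-13 < rod-4.
Counting 9 from the largest end gives rod-2.

rod-2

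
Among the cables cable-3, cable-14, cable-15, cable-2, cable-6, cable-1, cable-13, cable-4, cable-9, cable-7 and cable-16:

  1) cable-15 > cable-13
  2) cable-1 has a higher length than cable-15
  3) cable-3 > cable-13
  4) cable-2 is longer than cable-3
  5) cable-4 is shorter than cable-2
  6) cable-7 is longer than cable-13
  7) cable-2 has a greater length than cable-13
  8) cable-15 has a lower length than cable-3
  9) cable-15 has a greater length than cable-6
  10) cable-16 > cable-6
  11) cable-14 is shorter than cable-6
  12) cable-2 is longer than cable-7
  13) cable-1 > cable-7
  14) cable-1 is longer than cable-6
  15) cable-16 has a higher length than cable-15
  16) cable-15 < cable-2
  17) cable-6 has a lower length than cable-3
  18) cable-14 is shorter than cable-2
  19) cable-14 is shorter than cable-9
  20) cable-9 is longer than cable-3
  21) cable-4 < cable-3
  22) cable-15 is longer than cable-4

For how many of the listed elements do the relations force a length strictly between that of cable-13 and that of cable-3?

The relations place cable-13 below cable-3. An element lies strictly between them when it is forced above cable-13 and also forced below cable-3.
Above cable-13: {cable-7, cable-15, cable-2, cable-1, cable-16, cable-9}. Below cable-3: {cable-14, cable-6, cable-4, cable-15}.
Intersection: {cable-15} — 1.

1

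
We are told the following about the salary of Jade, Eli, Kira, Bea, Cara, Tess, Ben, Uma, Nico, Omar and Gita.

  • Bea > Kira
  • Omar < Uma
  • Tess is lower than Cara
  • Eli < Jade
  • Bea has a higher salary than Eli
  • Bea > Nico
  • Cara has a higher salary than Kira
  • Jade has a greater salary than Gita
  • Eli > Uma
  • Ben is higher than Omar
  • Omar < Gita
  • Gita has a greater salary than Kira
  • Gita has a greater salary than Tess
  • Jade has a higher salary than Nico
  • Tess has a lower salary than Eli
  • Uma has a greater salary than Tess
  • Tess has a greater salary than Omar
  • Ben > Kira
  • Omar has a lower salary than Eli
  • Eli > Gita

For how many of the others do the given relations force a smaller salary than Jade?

The elements the relations force below Jade are Omar, Tess, Nico, Kira, Gita, Uma, Eli — no chain reaches any other.
That is 7.

7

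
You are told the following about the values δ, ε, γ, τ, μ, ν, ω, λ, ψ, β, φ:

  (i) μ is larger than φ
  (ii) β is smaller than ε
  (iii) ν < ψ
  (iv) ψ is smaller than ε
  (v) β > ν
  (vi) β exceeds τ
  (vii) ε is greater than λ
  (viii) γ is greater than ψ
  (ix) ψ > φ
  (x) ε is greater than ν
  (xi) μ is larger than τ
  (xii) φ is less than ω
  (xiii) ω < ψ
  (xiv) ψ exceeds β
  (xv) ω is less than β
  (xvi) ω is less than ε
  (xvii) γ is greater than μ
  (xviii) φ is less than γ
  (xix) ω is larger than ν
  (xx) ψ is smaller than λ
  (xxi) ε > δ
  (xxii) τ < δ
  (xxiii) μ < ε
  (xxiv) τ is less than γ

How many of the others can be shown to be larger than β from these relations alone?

4

Directly above β: ψ, ε.
One step further: λ, γ (4 so far).
Nothing else is reachable above β; 4 in all.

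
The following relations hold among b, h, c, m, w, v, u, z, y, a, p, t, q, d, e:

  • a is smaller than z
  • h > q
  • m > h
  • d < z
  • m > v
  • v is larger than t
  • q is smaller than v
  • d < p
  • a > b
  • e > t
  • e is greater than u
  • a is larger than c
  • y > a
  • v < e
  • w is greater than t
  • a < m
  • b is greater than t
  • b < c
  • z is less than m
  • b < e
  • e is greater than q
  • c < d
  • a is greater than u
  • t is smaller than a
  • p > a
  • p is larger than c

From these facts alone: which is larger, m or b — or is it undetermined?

m

b < c < a < z < m, by transitivity through c, a, z.
So m is larger.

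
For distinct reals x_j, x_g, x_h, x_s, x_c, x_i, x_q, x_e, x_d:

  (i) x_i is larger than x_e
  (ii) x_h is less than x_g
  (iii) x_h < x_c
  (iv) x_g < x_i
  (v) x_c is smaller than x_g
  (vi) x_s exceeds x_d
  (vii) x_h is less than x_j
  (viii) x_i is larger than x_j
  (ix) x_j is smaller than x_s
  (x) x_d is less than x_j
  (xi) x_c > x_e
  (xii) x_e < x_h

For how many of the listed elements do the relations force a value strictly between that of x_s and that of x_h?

1

The relations place x_h below x_s. An element lies strictly between them when it is forced above x_h and also forced below x_s.
Above x_h: {x_c, x_j, x_g, x_i}. Below x_s: {x_e, x_d, x_j}.
Intersection: {x_j} — 1.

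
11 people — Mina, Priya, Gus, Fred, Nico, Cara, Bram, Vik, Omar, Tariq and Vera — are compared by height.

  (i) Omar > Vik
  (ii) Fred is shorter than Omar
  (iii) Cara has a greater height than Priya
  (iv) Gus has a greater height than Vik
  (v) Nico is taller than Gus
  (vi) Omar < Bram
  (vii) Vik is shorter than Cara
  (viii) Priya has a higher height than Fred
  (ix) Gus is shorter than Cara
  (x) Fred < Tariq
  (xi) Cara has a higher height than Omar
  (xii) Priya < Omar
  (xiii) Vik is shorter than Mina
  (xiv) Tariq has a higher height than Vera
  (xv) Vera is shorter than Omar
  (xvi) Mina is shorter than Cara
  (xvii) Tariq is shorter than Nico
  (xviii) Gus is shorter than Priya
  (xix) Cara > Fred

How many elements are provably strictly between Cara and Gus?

Chaining upward from Gus reaches: Priya, Omar, Nico, Bram.
Chaining downward from Cara reaches: Vik, Vera, Fred, Priya, Omar, Mina.
Strictly between Gus and Cara are those in both lists: Priya, Omar — 2 elements.

2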